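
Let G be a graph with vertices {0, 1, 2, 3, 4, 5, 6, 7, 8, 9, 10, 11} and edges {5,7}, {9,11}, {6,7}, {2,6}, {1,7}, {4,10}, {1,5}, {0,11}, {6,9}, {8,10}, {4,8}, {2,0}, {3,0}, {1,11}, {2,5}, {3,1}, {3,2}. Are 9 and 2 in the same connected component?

From 9 we can reach 0, 1, 2, 3, 5, 6, 7, 9, 11, which includes 2.

Yes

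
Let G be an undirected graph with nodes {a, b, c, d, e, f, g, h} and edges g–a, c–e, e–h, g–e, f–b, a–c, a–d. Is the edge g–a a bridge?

No

After removing g–a, the path g-e-c-a still connects them, so the edge is not a bridge.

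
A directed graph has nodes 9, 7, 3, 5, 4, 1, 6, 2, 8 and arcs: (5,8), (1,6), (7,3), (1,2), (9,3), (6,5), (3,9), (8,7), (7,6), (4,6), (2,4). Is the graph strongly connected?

No

There is no directed path from 4 to 1, so the graph is not strongly connected.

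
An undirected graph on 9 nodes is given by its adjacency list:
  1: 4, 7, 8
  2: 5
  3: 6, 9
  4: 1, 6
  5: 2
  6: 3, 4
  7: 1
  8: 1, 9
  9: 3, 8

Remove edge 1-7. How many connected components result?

3

Before removal there are 2 components.
1-7 is a bridge — removing it separates 1's side from 7's side.
After removal: 3 components.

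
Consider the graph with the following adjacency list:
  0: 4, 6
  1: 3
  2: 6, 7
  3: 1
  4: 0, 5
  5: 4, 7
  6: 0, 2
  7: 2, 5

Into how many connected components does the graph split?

2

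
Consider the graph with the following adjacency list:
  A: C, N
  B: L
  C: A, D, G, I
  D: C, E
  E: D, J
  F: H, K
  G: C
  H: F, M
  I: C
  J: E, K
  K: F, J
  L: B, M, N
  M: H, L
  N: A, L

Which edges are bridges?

The edges on the cycle E-D-C-A-N-L-M-H-F-K-J-E are not bridges since each lies on that cycle.
But removing B-L disconnects B from L; removing C-G disconnects C from G; removing C-I disconnects C from I — these are bridges.

B-L, C-G, C-I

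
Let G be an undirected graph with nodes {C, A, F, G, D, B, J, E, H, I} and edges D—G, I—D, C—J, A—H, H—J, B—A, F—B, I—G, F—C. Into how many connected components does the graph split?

3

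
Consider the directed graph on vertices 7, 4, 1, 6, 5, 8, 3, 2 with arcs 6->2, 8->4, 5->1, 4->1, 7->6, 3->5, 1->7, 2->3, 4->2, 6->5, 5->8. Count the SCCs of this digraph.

1

{1, 2, 3, 4, 5, 6, 7, 8} are all mutually reachable — one SCC of size 8.
That gives 1 strongly connected component.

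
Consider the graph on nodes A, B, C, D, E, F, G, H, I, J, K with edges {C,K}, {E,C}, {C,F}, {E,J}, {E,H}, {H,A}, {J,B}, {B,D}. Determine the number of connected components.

3

I is isolated — a component by itself.
G is isolated — a component by itself.
Starting from A we can reach A, B, C, D, E, F, H, J, K. That is one component of size 9.
Total: 3 components.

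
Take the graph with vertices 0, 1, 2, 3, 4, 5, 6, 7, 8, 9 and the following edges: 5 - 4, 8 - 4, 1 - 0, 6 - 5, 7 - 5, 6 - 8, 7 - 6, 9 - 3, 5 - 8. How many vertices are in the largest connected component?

2 is isolated — a component by itself.
Starting from 3 we can reach 3, 9. That is one component of size 2.
Starting from 0 we can reach 0, 1. That is one component of size 2.
Starting from 4 we can reach 4, 5, 6, 7, 8. That is one component of size 5.
The largest has 5 vertices.

5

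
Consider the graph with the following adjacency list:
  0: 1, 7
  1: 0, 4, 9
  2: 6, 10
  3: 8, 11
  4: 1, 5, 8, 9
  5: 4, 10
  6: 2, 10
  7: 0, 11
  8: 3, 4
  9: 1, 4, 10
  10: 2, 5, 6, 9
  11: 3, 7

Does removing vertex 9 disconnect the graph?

No

Deleting 9 leaves 1 component (was 1) (its neighbors 1, 4, 10 remain connected to each other), so 9 is not a cut vertex.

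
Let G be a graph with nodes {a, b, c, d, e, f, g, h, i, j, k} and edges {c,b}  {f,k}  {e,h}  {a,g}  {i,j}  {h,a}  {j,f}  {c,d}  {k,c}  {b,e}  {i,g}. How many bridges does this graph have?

1

The edges on the cycle i-j-f-k-c-b-e-h-a-g-i are not bridges since each lies on that cycle.
But removing d–c disconnects d from c — this is a bridge.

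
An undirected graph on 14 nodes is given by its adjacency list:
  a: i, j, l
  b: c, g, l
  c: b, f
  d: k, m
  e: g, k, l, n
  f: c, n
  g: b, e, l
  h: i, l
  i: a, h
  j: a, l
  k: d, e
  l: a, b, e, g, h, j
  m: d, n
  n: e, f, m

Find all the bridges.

none

The edges on the cycle l-b-c-f-n-m-d-k-e-l are not bridges since each lies on that cycle.
Every edge lies on some cycle, so there are no bridges.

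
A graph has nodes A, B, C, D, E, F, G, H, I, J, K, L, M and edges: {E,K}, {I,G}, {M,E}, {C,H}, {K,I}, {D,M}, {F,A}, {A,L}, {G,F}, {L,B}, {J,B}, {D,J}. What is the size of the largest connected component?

Starting from C we can reach C, H. That is one component of size 2.
Starting from A we can reach A, B, D, E, F, G, I, J, K, L, M. That is one component of size 11.
The largest has 11 vertices.

11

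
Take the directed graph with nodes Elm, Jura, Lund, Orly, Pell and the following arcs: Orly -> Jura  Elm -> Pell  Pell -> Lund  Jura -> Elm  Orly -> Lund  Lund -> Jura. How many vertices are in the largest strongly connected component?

4

{Elm, Jura, Lund, Pell} are all mutually reachable — one SCC of size 4.
{Orly} is an SCC by itself.
The largest has 4 vertices.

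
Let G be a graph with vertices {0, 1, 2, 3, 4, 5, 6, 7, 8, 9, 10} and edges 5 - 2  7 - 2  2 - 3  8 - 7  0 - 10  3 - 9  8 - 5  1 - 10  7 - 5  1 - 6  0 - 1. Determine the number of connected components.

3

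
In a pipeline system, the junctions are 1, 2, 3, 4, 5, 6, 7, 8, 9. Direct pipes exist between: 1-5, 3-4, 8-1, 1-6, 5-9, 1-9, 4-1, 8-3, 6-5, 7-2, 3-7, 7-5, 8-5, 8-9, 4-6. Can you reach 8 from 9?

Yes

From 9 we can reach 1, 2, 3, 4, 5, 6, 7, 8, 9, which includes 8.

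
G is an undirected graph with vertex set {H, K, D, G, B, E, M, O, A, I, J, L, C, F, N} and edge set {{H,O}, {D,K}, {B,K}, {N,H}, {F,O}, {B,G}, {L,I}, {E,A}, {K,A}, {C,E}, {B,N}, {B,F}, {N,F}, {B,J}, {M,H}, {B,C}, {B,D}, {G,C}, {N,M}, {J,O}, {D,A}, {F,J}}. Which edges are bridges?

The edges on the cycle B-G-C-B are not bridges since each lies on that cycle.
But removing L-I disconnects L from I — this is a bridge.

I-L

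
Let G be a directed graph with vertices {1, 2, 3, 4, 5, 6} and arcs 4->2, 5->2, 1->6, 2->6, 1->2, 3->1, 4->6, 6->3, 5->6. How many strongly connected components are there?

{1, 2, 3, 6} are all mutually reachable — one SCC of size 4.
{4} is an SCC by itself.
{5} is an SCC by itself.
That gives 3 strongly connected components.

3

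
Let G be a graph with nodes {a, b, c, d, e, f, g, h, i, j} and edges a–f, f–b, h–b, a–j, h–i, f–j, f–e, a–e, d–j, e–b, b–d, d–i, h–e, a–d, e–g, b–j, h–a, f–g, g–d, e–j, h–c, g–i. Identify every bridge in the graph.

The edges on the cycle h-a-f-e-g-d-i-h are not bridges since each lies on that cycle.
But removing h–c disconnects h from c — this is a bridge.

c-h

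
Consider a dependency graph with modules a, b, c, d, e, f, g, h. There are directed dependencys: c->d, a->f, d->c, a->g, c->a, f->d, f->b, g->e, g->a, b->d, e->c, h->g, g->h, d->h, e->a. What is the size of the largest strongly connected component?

8

{a, b, c, d, e, f, g, h} are all mutually reachable — one SCC of size 8.
The largest has 8 vertices.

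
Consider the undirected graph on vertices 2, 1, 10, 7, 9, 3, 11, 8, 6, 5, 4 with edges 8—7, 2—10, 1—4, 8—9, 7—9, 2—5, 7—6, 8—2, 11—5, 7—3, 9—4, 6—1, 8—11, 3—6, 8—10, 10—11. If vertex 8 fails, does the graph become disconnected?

Deleting 8 raises the number of components from 1 to 2, so 8 is a cut vertex.

Yes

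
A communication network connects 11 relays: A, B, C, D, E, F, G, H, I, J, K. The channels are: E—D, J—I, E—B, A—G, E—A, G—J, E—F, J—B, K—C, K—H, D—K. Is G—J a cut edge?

No

After removing G—J, the path G-A-E-B-J still connects them, so the edge is not a bridge.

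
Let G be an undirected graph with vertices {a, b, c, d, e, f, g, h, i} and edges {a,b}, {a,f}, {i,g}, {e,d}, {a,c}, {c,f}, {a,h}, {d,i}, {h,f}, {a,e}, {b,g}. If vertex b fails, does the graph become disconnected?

Deleting b leaves 1 component (was 1) (its neighbors a, g remain connected to each other), so b is not a cut vertex.

No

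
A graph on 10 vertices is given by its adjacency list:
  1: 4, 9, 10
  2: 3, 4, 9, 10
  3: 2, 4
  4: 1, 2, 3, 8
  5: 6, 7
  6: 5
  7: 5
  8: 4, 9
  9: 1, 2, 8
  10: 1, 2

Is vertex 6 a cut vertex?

No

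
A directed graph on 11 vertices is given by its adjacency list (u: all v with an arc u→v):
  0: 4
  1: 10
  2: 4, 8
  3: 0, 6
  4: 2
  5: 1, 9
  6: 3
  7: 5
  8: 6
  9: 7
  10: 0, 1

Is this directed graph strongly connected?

No

There is no directed path from 1 to 5, so the graph is not strongly connected.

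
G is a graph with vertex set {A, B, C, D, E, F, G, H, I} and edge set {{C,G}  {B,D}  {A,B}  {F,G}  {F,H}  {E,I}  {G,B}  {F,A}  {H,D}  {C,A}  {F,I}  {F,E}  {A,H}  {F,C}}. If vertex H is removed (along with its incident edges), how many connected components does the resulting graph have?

1

With H gone, the remaining components are: {A, B, C, D, E, F, G, I}.
That is 1 component.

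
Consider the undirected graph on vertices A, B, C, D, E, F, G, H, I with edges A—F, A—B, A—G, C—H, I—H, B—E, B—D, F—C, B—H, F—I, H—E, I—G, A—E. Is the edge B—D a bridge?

Removing B—D leaves no path between B and D: the component count goes from 1 to 2. So it is a bridge.

Yes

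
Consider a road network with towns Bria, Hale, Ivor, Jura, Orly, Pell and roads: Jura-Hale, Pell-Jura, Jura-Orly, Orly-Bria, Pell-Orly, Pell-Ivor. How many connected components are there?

Starting from Bria we can reach Bria, Hale, Ivor, Jura, Orly, Pell. That is one component of size 6.
Total: 1 component.

1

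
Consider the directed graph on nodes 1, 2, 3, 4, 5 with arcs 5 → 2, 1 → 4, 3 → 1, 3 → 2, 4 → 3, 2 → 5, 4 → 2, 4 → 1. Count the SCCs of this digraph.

{1, 3, 4} are all mutually reachable — one SCC of size 3.
{2, 5} are all mutually reachable — one SCC of size 2.
That gives 2 strongly connected components.

2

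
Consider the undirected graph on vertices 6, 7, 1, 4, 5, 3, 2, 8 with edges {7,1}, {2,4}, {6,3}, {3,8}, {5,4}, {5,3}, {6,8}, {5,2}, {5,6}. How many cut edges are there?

The edges on the cycle 5-2-4-5 are not bridges since each lies on that cycle.
But removing 7 - 1 disconnects 7 from 1 — this is a bridge.

1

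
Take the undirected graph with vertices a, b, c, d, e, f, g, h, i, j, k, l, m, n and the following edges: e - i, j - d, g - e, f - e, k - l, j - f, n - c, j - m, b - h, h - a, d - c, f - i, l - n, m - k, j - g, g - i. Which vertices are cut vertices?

Removing h increases the component count from 2 to 3, so h is a cut vertex.
Removing j increases the component count from 2 to 3, so j is a cut vertex.
By contrast removing c leaves 2 components; it is not a cut vertex. No other vertex is a cut vertex either.

h, j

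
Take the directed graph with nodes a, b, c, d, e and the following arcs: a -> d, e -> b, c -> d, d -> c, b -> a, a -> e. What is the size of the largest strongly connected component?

3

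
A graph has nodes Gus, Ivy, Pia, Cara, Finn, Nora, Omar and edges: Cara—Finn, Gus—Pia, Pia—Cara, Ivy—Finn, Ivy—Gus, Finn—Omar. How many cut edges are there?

The edges on the cycle Ivy-Gus-Pia-Cara-Finn-Ivy are not bridges since each lies on that cycle.
But removing Finn—Omar disconnects Finn from Omar — this is a bridge.

1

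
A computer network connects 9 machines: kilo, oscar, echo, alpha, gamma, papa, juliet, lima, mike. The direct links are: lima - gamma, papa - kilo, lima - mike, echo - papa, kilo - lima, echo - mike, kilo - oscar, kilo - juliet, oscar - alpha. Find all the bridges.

alpha-oscar, gamma-lima, juliet-kilo, kilo-oscar

The edges on the cycle echo-papa-kilo-lima-mike-echo are not bridges since each lies on that cycle.
But removing alpha - oscar disconnects alpha from oscar; removing kilo - juliet disconnects kilo from juliet; removing gamma - lima disconnects gamma from lima; removing kilo - oscar disconnects kilo from oscar — these are bridges.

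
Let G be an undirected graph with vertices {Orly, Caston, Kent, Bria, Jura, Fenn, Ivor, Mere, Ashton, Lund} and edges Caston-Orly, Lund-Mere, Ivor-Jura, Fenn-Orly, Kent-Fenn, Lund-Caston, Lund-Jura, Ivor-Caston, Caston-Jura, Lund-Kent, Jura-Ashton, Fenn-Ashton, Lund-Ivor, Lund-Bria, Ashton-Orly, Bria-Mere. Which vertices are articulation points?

Removing Lund increases the component count from 1 to 2, so Lund is a cut vertex.
By contrast removing Kent leaves 1 component; it is not a cut vertex. No other vertex is a cut vertex either.

Lund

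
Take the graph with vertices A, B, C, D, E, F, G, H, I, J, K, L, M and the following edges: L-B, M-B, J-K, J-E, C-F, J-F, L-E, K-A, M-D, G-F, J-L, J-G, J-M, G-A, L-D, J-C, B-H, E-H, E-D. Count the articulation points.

Removing J increases the component count from 2 to 3, so J is a cut vertex.
By contrast removing C leaves 2 components; it is not a cut vertex. No other vertex is a cut vertex either.

1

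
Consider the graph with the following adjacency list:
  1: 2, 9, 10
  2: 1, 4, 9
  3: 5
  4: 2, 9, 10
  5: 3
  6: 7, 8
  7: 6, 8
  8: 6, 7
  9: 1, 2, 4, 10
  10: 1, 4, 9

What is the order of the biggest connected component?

5

Starting from 3 we can reach 3, 5. That is one component of size 2.
Starting from 6 we can reach 6, 7, 8. That is one component of size 3.
Starting from 1 we can reach 1, 2, 4, 9, 10. That is one component of size 5.
The largest has 5 vertices.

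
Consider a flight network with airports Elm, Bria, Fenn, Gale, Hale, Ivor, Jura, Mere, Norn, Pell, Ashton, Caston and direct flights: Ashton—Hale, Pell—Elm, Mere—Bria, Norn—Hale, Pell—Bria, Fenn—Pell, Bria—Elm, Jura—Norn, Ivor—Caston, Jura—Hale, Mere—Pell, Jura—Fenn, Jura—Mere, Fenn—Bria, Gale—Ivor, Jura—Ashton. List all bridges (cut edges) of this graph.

The edges on the cycle Jura-Ashton-Hale-Jura are not bridges since each lies on that cycle.
But removing Ivor—Caston disconnects Ivor from Caston; removing Gale—Ivor disconnects Gale from Ivor — these are bridges.

Caston-Ivor, Gale-Ivor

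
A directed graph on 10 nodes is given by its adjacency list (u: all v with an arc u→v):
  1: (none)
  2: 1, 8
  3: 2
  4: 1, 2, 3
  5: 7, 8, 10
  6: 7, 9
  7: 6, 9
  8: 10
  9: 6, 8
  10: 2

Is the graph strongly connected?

There is no directed path from 2 to 5, so the graph is not strongly connected.

No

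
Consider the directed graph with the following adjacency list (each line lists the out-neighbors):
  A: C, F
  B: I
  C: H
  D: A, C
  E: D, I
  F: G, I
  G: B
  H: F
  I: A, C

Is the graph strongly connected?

There is no directed path from F to D, so the graph is not strongly connected.

No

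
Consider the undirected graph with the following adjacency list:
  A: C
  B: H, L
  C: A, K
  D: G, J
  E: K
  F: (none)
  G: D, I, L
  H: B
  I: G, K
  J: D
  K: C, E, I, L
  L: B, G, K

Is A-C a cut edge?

Yes

Removing A-C leaves no path between A and C: the component count goes from 2 to 3. So it is a bridge.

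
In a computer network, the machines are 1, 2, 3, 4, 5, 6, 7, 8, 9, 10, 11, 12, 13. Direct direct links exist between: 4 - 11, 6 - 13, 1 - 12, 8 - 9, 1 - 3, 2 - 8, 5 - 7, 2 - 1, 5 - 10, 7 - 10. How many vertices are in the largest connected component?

6

Starting from 6 we can reach 6, 13. That is one component of size 2.
Starting from 4 we can reach 4, 11. That is one component of size 2.
Starting from 5 we can reach 5, 7, 10. That is one component of size 3.
Starting from 1 we can reach 1, 2, 3, 8, 9, 12. That is one component of size 6.
The largest has 6 vertices.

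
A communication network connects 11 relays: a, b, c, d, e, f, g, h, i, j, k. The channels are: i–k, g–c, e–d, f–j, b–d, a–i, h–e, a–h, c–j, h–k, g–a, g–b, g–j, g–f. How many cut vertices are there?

Removing g increases the component count from 1 to 2, so g is a cut vertex.
By contrast removing f leaves 1 component; it is not a cut vertex. No other vertex is a cut vertex either.

1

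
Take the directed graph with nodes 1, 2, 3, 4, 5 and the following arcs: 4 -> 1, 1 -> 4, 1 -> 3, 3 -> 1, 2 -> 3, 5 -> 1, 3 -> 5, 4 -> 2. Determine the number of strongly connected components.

{1, 2, 3, 4, 5} are all mutually reachable — one SCC of size 5.
That gives 1 strongly connected component.

1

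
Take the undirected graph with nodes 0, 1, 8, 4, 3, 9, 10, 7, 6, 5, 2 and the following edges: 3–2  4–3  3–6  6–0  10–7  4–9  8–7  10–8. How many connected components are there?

4

5 is isolated — a component by itself.
1 is isolated — a component by itself.
Starting from 7 we can reach 7, 8, 10. That is one component of size 3.
Starting from 0 we can reach 0, 2, 3, 4, 6, 9. That is one component of size 6.
Total: 4 components.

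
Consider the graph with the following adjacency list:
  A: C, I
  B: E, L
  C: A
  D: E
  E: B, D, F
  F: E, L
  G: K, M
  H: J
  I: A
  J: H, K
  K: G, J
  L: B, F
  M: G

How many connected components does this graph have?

Starting from A we can reach A, C, I. That is one component of size 3.
Starting from G we can reach G, H, J, K, M. That is one component of size 5.
Starting from B we can reach B, D, E, F, L. That is one component of size 5.
Total: 3 components.

3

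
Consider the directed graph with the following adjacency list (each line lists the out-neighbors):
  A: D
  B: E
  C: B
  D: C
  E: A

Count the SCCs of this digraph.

{A, B, C, D, E} are all mutually reachable — one SCC of size 5.
That gives 1 strongly connected component.

1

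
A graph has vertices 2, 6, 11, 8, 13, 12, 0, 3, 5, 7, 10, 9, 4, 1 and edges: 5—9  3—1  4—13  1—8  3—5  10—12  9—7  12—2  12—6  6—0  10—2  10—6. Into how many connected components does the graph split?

4

11 is isolated — a component by itself.
Starting from 4 we can reach 4, 13. That is one component of size 2.
Starting from 0 we can reach 0, 2, 6, 10, 12. That is one component of size 5.
Starting from 1 we can reach 1, 3, 5, 7, 8, 9. That is one component of size 6.
Total: 4 components.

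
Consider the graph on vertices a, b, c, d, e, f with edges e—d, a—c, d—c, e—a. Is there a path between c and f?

No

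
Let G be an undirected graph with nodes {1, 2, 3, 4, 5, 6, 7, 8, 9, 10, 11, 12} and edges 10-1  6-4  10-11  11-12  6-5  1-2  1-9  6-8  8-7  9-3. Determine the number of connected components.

2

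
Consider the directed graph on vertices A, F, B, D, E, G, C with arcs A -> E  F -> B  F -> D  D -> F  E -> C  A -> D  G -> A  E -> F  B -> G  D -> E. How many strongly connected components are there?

2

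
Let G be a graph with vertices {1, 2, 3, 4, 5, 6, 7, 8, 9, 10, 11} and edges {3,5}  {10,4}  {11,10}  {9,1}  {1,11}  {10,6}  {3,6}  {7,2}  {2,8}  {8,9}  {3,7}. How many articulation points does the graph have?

2

Removing 3 increases the component count from 1 to 2, so 3 is a cut vertex.
Removing 10 increases the component count from 1 to 2, so 10 is a cut vertex.
By contrast removing 9 leaves 1 component; it is not a cut vertex. No other vertex is a cut vertex either.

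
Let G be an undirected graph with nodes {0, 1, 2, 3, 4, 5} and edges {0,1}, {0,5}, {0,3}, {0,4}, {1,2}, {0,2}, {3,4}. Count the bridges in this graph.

1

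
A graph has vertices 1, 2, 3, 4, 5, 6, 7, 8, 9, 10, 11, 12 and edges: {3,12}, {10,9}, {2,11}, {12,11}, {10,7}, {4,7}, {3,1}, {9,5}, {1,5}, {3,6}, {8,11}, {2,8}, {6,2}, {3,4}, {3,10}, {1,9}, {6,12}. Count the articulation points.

Removing 3 increases the component count from 1 to 2, so 3 is a cut vertex.
By contrast removing 9 leaves 1 component; it is not a cut vertex. No other vertex is a cut vertex either.

1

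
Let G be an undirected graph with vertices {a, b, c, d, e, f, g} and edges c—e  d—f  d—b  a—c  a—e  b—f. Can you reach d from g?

No

The component containing g is {g}, and d is not in it.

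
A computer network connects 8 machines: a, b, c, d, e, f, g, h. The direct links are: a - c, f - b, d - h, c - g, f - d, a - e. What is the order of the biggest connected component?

4

Starting from a we can reach a, c, e, g. That is one component of size 4.
Starting from b we can reach b, d, f, h. That is one component of size 4.
The largest has 4 vertices.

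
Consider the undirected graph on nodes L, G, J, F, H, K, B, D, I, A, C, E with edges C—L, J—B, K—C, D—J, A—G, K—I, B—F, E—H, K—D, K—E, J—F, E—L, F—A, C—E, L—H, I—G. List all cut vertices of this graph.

K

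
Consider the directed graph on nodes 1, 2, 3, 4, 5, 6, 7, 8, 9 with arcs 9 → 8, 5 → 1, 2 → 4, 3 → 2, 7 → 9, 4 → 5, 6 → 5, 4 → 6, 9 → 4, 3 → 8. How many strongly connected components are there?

9

{8} is an SCC by itself.
{2} is an SCC by itself.
{4} is an SCC by itself.
{6} is an SCC by itself.
{9} is an SCC by itself.
(and 4 more singleton SCCs)
That gives 9 strongly connected components.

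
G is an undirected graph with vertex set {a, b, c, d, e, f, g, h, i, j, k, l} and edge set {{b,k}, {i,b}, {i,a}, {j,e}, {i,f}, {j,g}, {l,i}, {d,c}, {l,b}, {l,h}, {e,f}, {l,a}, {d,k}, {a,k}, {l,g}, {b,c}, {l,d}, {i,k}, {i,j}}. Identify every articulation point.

l

Removing l increases the component count from 1 to 2, so l is a cut vertex.
By contrast removing h leaves 1 component; it is not a cut vertex. No other vertex is a cut vertex either.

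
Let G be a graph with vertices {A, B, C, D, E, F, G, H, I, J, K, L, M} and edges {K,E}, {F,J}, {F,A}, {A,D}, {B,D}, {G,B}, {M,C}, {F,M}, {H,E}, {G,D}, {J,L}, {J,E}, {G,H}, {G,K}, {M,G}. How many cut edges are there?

The edges on the cycle F-J-E-K-G-M-F are not bridges since each lies on that cycle.
But removing L-J disconnects L from J; removing C-M disconnects C from M — these are bridges.
That makes 2 bridges.

2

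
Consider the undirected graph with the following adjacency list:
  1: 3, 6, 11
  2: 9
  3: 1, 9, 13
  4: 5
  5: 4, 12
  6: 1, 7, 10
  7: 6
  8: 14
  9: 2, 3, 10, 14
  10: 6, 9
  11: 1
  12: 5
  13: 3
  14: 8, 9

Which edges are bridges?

1-11, 12-5, 13-3, 14-8, 14-9, 2-9, 4-5, 6-7

The edges on the cycle 3-1-6-10-9-3 are not bridges since each lies on that cycle.
But removing 9-14 disconnects 9 from 14; removing 6-7 disconnects 6 from 7; removing 1-11 disconnects 1 from 11; removing 4-5 disconnects 4 from 5 — these are bridges.
In total 8 edges are bridges.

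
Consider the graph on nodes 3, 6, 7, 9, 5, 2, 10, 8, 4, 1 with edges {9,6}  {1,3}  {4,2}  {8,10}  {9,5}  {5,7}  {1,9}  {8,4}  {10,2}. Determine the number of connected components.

Starting from 2 we can reach 2, 4, 8, 10. That is one component of size 4.
Starting from 1 we can reach 1, 3, 5, 6, 7, 9. That is one component of size 6.
Total: 2 components.

2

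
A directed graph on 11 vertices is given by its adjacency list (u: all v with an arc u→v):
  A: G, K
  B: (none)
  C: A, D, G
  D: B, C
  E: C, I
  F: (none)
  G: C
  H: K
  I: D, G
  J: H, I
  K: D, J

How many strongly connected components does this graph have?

{A, C, D, G, H, I, J, K} are all mutually reachable — one SCC of size 8.
{B} is an SCC by itself.
{E} is an SCC by itself.
{F} is an SCC by itself.
That gives 4 strongly connected components.

4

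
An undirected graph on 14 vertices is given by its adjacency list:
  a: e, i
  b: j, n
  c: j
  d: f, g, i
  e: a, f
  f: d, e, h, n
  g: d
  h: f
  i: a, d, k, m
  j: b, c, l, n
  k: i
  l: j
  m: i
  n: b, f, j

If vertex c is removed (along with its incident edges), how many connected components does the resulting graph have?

1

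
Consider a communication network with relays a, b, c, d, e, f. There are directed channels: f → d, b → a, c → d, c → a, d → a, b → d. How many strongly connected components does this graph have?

{f} is an SCC by itself.
{c} is an SCC by itself.
{e} is an SCC by itself.
{d} is an SCC by itself.
{b} is an SCC by itself.
(and 1 more singleton SCC)
That gives 6 strongly connected components.

6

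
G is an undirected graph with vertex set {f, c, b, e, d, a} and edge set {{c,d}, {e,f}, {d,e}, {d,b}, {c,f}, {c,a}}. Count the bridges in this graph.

2

The edges on the cycle c-d-e-f-c are not bridges since each lies on that cycle.
But removing d-b disconnects d from b; removing c-a disconnects c from a — these are bridges.
That makes 2 bridges.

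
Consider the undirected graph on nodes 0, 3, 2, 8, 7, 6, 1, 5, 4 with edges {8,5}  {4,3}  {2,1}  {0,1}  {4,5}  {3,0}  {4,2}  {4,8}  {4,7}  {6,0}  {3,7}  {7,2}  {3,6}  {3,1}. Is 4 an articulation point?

Yes

Deleting 4 raises the number of components from 1 to 2, so 4 is a cut vertex.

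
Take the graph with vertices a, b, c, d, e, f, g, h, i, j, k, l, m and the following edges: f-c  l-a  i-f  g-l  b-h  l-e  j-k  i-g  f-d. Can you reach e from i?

Yes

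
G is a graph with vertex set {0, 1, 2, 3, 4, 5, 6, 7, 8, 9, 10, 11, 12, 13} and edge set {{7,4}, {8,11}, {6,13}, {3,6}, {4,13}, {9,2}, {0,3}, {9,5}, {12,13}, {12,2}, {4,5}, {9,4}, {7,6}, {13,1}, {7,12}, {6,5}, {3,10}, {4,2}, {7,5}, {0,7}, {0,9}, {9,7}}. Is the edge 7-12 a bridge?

No

After removing 7-12, the path 7-4-13-12 still connects them, so the edge is not a bridge.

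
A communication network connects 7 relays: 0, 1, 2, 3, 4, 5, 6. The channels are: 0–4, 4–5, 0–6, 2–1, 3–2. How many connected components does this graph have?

2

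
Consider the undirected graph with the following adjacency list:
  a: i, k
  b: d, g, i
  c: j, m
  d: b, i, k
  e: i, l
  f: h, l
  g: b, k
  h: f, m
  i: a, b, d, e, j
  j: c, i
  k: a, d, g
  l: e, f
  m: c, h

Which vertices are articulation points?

Removing i increases the component count from 1 to 2, so i is a cut vertex.
By contrast removing a leaves 1 component; it is not a cut vertex. No other vertex is a cut vertex either.

i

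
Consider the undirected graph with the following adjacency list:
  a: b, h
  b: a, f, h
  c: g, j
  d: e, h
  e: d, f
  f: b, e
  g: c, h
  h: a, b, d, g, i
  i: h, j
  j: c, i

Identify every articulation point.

h

Removing h increases the component count from 1 to 2, so h is a cut vertex.
By contrast removing c leaves 1 component; it is not a cut vertex. No other vertex is a cut vertex either.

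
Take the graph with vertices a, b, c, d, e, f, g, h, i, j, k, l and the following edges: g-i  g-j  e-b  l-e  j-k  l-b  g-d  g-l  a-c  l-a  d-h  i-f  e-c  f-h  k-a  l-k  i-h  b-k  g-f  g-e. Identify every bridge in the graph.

The edges on the cycle g-l-b-e-g are not bridges since each lies on that cycle.
Every edge lies on some cycle, so there are no bridges.

none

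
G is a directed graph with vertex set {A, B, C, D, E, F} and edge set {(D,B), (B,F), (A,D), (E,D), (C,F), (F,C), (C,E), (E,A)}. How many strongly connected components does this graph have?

1

{A, B, C, D, E, F} are all mutually reachable — one SCC of size 6.
That gives 1 strongly connected component.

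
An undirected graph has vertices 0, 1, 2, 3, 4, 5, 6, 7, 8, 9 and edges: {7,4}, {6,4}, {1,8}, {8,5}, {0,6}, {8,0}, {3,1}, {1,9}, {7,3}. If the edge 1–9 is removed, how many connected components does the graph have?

Before removal there are 2 components.
1–9 is a bridge — removing it separates 1's side from 9's side.
After removal: 3 components.

3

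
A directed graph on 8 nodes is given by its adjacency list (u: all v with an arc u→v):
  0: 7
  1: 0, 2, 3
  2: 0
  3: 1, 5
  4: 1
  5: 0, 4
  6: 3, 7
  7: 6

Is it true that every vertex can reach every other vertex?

From 7 we can reach every vertex (0, 1, 2, 3, 4, 5, 6, 7), and every vertex can reach 7 (0, 1, 2, 3, 4, 5, 6, 7). So the whole graph is one strongly connected component.

Yes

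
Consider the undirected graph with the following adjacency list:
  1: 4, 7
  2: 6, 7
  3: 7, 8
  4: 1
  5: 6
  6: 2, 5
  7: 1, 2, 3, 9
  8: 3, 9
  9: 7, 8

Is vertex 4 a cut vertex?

Deleting 4 leaves 1 component (was 1), so 4 is not a cut vertex.

No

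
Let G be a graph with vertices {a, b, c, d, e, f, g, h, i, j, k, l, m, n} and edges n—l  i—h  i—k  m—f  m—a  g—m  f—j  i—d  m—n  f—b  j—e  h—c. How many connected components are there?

Starting from c we can reach c, d, h, i, k. That is one component of size 5.
Starting from a we can reach a, b, e, f, g, j, l, m, n. That is one component of size 9.
Total: 2 components.

2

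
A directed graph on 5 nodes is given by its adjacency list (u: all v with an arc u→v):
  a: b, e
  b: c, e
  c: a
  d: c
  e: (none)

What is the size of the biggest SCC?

{a, b, c} are all mutually reachable — one SCC of size 3.
{d} is an SCC by itself.
{e} is an SCC by itself.
The largest has 3 vertices.

3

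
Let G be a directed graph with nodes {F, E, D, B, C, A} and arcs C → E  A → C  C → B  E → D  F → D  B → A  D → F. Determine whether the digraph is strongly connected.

No

There is no directed path from D to E, so the graph is not strongly connected.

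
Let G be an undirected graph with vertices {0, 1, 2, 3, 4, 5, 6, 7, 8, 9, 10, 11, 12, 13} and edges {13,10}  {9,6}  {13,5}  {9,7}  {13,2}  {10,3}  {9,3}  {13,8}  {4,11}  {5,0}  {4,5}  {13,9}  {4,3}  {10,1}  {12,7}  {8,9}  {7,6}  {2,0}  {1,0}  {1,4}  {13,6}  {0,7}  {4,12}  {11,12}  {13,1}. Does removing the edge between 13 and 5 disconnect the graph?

After removing 13-5, the path 13-1-4-5 still connects them, so the edge is not a bridge.

No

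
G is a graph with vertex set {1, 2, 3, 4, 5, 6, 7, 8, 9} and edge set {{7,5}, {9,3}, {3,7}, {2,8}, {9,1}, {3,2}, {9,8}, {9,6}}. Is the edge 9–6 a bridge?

Yes

Removing 9–6 leaves no path between 9 and 6: the component count goes from 2 to 3. So it is a bridge.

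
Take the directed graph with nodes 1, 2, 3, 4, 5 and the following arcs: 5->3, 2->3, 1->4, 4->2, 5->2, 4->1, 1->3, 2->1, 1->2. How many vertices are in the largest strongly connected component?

{1, 2, 4} are all mutually reachable — one SCC of size 3.
{3} is an SCC by itself.
{5} is an SCC by itself.
The largest has 3 vertices.

3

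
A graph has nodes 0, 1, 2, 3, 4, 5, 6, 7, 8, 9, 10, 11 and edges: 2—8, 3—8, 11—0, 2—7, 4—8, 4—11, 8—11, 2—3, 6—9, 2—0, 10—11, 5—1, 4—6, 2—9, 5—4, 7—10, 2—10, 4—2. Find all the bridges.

1-5, 4-5

The edges on the cycle 2-3-8-2 are not bridges since each lies on that cycle.
But removing 5—4 disconnects 5 from 4; removing 5—1 disconnects 5 from 1 — these are bridges.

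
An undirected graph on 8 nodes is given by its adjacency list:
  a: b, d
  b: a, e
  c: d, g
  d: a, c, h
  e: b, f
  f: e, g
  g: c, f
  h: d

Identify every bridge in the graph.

The edges on the cycle b-e-f-g-c-d-a-b are not bridges since each lies on that cycle.
But removing d-h disconnects d from h — this is a bridge.

d-h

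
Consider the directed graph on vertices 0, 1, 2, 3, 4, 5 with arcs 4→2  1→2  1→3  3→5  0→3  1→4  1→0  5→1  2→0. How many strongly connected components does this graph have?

{0, 1, 2, 3, 4, 5} are all mutually reachable — one SCC of size 6.
That gives 1 strongly connected component.

1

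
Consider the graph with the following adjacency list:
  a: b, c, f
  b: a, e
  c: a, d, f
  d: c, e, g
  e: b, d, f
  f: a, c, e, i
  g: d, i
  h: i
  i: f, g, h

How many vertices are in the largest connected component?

Starting from a we can reach a, b, c, d, e, f, g, h, i. That is one component of size 9.
The largest has 9 vertices.

9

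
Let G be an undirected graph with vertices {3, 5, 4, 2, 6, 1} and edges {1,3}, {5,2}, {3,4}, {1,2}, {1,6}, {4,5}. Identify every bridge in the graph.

The edges on the cycle 1-3-4-5-2-1 are not bridges since each lies on that cycle.
But removing 1-6 disconnects 1 from 6 — this is a bridge.

1-6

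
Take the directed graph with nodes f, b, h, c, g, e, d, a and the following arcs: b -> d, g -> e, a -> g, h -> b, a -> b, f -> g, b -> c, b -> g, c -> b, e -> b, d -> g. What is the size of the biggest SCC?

5

{b, c, d, e, g} are all mutually reachable — one SCC of size 5.
{h} is an SCC by itself.
{a} is an SCC by itself.
{f} is an SCC by itself.
The largest has 5 vertices.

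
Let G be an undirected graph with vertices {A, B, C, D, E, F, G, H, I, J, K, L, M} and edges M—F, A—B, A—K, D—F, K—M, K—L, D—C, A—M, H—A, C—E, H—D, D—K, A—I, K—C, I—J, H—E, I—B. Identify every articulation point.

Removing A increases the component count from 2 to 3, so A is a cut vertex.
Removing I increases the component count from 2 to 3, so I is a cut vertex.
Removing K increases the component count from 2 to 3, so K is a cut vertex.
By contrast removing H leaves 2 components; it is not a cut vertex. No other vertex is a cut vertex either.

A, I, K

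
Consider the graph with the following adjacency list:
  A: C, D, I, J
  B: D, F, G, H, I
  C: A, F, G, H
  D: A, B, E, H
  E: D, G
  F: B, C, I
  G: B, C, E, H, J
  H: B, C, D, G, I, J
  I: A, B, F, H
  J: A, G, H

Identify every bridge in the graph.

none

The edges on the cycle H-G-E-D-A-I-H are not bridges since each lies on that cycle.
Every edge lies on some cycle, so there are no bridges.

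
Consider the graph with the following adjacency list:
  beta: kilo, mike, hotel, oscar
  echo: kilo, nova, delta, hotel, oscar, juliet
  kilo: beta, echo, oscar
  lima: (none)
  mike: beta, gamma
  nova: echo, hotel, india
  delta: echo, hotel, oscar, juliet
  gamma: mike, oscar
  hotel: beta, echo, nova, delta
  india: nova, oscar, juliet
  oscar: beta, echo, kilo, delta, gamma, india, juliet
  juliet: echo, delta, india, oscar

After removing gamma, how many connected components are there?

With gamma gone, the remaining components are: {lima}; {beta, echo, kilo, mike, nova, delta, hotel, india, oscar, juliet}.
That is 2 components.

2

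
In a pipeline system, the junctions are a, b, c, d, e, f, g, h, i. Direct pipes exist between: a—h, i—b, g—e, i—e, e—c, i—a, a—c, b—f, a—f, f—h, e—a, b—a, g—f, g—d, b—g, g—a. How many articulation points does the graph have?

1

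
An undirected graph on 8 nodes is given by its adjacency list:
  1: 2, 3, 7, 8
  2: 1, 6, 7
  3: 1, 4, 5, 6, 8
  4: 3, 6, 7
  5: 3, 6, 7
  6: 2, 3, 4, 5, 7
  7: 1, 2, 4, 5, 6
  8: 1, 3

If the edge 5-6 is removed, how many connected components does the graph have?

5 and 6 are still connected via 5-7-6, so the component count stays at 1.

1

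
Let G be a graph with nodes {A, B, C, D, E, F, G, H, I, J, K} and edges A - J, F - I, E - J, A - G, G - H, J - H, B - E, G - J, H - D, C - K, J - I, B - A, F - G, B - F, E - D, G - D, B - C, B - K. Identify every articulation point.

B

Removing B increases the component count from 1 to 2, so B is a cut vertex.
By contrast removing A leaves 1 component; it is not a cut vertex. No other vertex is a cut vertex either.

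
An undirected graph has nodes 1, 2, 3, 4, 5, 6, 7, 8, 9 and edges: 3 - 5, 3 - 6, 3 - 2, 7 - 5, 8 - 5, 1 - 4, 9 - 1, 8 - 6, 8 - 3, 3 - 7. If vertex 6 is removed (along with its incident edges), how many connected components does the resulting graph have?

2

With 6 gone, the remaining components are: {1, 4, 9}; {2, 3, 5, 7, 8}.
That is 2 components.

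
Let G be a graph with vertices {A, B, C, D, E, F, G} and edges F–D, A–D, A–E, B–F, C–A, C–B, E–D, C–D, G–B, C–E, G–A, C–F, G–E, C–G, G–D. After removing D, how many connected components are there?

1

With D gone, the remaining components are: {A, B, C, E, F, G}.
That is 1 component.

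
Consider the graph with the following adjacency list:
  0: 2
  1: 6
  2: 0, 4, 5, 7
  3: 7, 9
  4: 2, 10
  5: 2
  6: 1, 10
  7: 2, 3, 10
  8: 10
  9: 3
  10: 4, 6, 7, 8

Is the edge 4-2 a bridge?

No

After removing 4-2, the path 4-10-7-2 still connects them, so the edge is not a bridge.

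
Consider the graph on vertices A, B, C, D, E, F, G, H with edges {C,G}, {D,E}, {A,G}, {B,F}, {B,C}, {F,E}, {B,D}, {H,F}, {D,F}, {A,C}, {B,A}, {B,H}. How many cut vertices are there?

Removing B increases the component count from 1 to 2, so B is a cut vertex.
By contrast removing E leaves 1 component; it is not a cut vertex. No other vertex is a cut vertex either.

1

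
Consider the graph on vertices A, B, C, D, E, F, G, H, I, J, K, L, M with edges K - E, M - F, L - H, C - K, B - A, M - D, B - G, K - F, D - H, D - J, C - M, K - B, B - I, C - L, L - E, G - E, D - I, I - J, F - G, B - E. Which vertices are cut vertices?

B

Removing B increases the component count from 1 to 2, so B is a cut vertex.
By contrast removing E leaves 1 component; it is not a cut vertex. No other vertex is a cut vertex either.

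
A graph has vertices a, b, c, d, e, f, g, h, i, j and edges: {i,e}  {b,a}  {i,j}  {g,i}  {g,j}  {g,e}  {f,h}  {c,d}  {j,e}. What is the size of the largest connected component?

4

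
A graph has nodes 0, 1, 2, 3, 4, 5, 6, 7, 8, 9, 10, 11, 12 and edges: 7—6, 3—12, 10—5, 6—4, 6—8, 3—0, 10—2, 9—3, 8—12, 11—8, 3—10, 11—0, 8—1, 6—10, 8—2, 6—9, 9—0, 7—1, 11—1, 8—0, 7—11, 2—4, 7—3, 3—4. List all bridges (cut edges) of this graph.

10-5

The edges on the cycle 11-8-1-11 are not bridges since each lies on that cycle.
But removing 10—5 disconnects 10 from 5 — this is a bridge.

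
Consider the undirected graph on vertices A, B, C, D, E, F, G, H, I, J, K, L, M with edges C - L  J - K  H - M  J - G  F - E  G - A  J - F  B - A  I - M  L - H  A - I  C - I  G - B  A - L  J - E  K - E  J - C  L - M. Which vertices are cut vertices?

J

Removing J increases the component count from 2 to 3, so J is a cut vertex.
By contrast removing B leaves 2 components; it is not a cut vertex. No other vertex is a cut vertex either.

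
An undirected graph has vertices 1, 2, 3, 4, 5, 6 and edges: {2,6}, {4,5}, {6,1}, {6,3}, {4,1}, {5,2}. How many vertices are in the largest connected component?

6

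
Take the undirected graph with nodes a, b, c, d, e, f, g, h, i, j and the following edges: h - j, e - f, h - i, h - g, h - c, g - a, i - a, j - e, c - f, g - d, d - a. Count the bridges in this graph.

The edges on the cycle h-j-e-f-c-h are not bridges since each lies on that cycle.
Every edge lies on some cycle, so there are no bridges.

0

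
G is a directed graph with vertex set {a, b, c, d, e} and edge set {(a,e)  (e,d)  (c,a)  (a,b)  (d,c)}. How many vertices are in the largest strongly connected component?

{a, c, d, e} are all mutually reachable — one SCC of size 4.
{b} is an SCC by itself.
The largest has 4 vertices.

4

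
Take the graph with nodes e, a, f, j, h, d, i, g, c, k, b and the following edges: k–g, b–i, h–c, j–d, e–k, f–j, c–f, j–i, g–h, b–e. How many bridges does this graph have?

1

The edges on the cycle b-e-k-g-h-c-f-j-i-b are not bridges since each lies on that cycle.
But removing d–j disconnects d from j — this is a bridge.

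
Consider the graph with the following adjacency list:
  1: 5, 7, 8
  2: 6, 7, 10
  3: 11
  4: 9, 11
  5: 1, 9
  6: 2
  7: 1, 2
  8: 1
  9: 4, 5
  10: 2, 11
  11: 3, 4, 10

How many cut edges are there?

3

The edges on the cycle 2-7-1-5-9-4-11-10-2 are not bridges since each lies on that cycle.
But removing 3-11 disconnects 3 from 11; removing 8-1 disconnects 8 from 1; removing 2-6 disconnects 2 from 6 — these are bridges.
That makes 3 bridges.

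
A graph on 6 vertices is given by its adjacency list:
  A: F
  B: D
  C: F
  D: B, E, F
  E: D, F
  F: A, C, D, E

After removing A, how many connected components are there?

1

With A gone, the remaining components are: {B, C, D, E, F}.
That is 1 component.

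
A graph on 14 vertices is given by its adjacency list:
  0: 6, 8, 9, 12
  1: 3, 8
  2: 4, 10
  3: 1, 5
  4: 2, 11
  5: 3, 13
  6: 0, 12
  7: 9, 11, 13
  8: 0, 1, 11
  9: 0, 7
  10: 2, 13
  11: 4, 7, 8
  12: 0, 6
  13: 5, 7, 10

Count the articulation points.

Removing 0 increases the component count from 1 to 2, so 0 is a cut vertex.
By contrast removing 1 leaves 1 component; it is not a cut vertex. No other vertex is a cut vertex either.

1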